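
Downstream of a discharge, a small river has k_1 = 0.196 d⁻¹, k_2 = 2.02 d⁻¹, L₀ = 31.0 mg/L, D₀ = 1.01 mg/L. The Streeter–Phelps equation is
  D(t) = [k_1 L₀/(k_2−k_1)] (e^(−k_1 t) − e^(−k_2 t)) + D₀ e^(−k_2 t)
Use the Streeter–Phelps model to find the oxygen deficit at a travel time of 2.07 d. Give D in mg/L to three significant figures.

D ≈ 2.18 mg/L

k_1 L₀/(k_2−k_1) = 0.196×31.0/(2.02−0.196) = 6.076/1.824 = 3.331 mg/L.
e^(−k_1 t) = e^(−0.196×2.070) = 0.6665; e^(−k_2 t) = e^(−2.02×2.070) = 0.01528.
D = 3.331 × (0.6665 − 0.01528) + 1.01 × 0.01528 = 2.169 + 0.01543 = 2.185 mg/L.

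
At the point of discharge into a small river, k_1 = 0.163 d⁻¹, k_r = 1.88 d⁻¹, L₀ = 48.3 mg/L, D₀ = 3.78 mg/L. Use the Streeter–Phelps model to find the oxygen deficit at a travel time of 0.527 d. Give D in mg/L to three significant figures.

k_1 L₀/(k_r−k_1) = 0.163×48.3/(1.88−0.163) = 7.873/1.717 = 4.585 mg/L.
e^(−k_1 t) = e^(−0.163×0.5270) = 0.9177; e^(−k_r t) = e^(−1.88×0.5270) = 0.3713.
D = 4.585 × (0.9177 − 0.3713) + 3.78 × 0.3713 = 2.505 + 1.403 = 3.909 mg/L.

D ≈ 3.91 mg/L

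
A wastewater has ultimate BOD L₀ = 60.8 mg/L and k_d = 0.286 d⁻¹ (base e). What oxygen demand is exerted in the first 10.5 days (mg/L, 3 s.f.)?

y_t = L₀(1 − e^(−k_d t)) = 60.8 × (1 − e^(−0.286×10.5))
= 60.8 × (1 − 0.04964) = 60.8 × 0.9504 = 57.78 mg/L.

y ≈ 57.8 mg/L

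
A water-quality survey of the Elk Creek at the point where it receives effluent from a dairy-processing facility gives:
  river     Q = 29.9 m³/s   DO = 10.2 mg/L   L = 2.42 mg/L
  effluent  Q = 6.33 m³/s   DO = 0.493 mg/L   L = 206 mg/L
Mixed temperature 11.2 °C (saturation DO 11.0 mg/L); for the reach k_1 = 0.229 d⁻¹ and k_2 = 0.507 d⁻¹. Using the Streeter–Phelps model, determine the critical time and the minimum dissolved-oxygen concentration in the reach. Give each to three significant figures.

Mixed DO = (29.9×10.2 + 6.33×0.493)/(29.9+6.33) = 308.1/36.23 = 8.504 mg/L.
Mixed L₀ = (29.9×2.42 + 6.33×206)/(36.23) = 1376/36.23 = 37.99 mg/L.
Initial deficit D₀ = C_s − DO₀ = 11.0 − 8.504 = 2.496 mg/L.
t_c = (1/0.2780) ln[(0.507/0.229)(1 − 2.496×0.2780/(0.229×37.99))] = 3.597 × ln(2.037) = 2.560 d.
D_c = (0.229/0.507) × 37.99 × e^(−0.229×2.560) = 0.4517 × 37.99 × 0.5564 = 9.547 mg/L.
Minimum DO = 11.0 − 9.547 = 1.453 mg/L.

t_c ≈ 2.56 d; minimum DO ≈ 1.45 mg/L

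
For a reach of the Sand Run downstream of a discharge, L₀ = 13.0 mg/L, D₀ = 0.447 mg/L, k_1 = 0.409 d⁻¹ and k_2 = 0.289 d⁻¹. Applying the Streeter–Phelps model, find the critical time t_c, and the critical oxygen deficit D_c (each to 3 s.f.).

t_c ≈ 2.81 d; D_c ≈ 5.83 mg/L

t_c = [1/(k_2−k_1)] ln[(k_2/k_1)(1 − D₀(k_2−k_1)/(k_1 L₀))]
= [1/(0.289−0.409)] ln[(0.289/0.409)(1 − 0.447×-0.1200/(0.409×13.0))]
= (1/-0.1200) ln[0.7066 × 1.010] = -8.333 × ln(0.7137) = -8.333 × -0.3373 = 2.810 d.
D_c = (k_1/k_2) L₀ e^(−k_1 t_c) = (0.409/0.289) × 13.0 × e^(−0.409×2.810) = 1.415 × 13.0 × 0.3168 = 5.829 mg/L.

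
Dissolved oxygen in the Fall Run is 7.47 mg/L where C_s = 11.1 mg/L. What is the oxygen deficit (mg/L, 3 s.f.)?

D ≈ 3.63 mg/L

D = C_s − C = 11.1 − 7.47 = 3.63 mg/L.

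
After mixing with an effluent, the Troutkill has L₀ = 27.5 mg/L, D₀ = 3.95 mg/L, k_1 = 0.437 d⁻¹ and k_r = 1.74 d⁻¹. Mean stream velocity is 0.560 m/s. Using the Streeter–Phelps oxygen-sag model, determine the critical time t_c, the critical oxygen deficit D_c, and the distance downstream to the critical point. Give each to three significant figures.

t_c ≈ 0.631 d; D_c ≈ 5.24 mg/L; x_c ≈ 30.5 km

With k_r/k_1 = 3.982 and 1 − D₀(k_r−k_1)/(k_1 L₀) = 0.5717,
t_c = ln(3.982 × 0.5717) / (1.74 − 0.437) = ln(2.276) / 1.303 = 0.8226/1.303 = 0.6313 d.
D_c = (k_1/k_r) L₀ e^(−k_1 t_c) = (0.437/1.74) × 27.5 × e^(−0.437×0.6313) = 0.2511 × 27.5 × 0.7589 = 5.241 mg/L.
x_c = v t_c = 0.560 m/s × 0.6313 d × 86400 s/d = 30550 m ≈ 30.5 km.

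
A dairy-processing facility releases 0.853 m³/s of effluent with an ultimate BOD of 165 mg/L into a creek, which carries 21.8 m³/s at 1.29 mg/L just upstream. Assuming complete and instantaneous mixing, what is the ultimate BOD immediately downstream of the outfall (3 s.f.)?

Flow-weighted mixing: C = (Q_r C_r + Q_w C_w)/(Q_r + Q_w)
= (21.8×1.29 + 0.853×165)/(21.8 + 0.853) = 168.9/22.65 = 7.455 mg/L.

7.45 mg/L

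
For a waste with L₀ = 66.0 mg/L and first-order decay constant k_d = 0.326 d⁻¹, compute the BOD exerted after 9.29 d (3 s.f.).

y_t = L₀(1 − e^(−k_d t)) = 66.0 × (1 − e^(−0.326×9.29))
= 66.0 × (1 − 0.04839) = 66.0 × 0.9516 = 62.81 mg/L.

y ≈ 62.8 mg/L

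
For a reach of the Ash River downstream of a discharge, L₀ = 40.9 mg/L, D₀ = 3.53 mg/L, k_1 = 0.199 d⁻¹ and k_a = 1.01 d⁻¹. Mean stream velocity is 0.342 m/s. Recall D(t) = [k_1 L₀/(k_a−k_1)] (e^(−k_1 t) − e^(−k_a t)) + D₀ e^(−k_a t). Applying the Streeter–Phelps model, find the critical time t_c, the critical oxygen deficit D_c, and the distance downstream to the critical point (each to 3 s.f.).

t_c ≈ 1.47 d; D_c ≈ 6.02 mg/L; x_c ≈ 43.4 km

t_c = [1/(k_a−k_1)] ln[(k_a/k_1)(1 − D₀(k_a−k_1)/(k_1 L₀))]
= [1/(1.01−0.199)] ln[(1.01/0.199)(1 − 3.53×0.8110/(0.199×40.9))]
= (1/0.8110) ln[5.075 × 0.6483] = 1.233 × ln(3.290) = 1.233 × 1.191 = 1.468 d.
D_c = (k_1/k_a) L₀ e^(−k_1 t_c) = (0.199/1.01) × 40.9 × e^(−0.199×1.468) = 0.1970 × 40.9 × 0.7466 = 6.016 mg/L.
x_c = v t_c = 0.342 m/s × 1.468 d × 86400 s/d = 43390 m ≈ 43.4 km.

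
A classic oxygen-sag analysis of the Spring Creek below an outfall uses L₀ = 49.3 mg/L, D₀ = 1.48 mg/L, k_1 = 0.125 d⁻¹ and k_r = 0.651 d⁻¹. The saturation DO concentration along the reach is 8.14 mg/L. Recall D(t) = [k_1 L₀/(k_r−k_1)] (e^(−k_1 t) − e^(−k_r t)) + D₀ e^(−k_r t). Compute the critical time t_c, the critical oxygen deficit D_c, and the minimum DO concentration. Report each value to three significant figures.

t_c ≈ 2.88 d; D_c ≈ 6.60 mg/L; min DO ≈ 1.54 mg/L

t_c = [1/(k_r−k_1)] ln[(k_r/k_1)(1 − D₀(k_r−k_1)/(k_1 L₀))]
= [1/(0.651−0.125)] ln[(0.651/0.125)(1 − 1.48×0.5260/(0.125×49.3))]
= (1/0.5260) ln[5.208 × 0.8737] = 1.901 × ln(4.550) = 1.901 × 1.515 = 2.881 d.
D_c = (k_1/k_r) L₀ e^(−k_1 t_c) = (0.125/0.651) × 49.3 × e^(−0.125×2.881) = 0.1920 × 49.3 × 0.6976 = 6.604 mg/L.
Minimum DO = C_s − D_c = 8.14 − 6.604 = 1.536 mg/L.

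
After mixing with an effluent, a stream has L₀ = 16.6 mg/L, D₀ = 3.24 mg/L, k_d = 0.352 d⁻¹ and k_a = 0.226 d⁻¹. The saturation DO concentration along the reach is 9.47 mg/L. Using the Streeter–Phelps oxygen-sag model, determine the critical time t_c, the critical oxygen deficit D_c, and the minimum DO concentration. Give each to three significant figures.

At the critical point dD/dt = 0, so k_d L₀ e^(−k_d t) = k_a D. Substituting D(t) from the Streeter–Phelps equation and solving for t gives
t_c = ln[(k_a/k_d)(1 − D₀(k_a−k_d)/(k_d L₀))] / (k_a−k_d).
Here k_a−k_d = -0.1260 d⁻¹ and 1 − D₀(k_a−k_d)/(k_d L₀) = 1 − 3.24×-0.1260/(0.352×16.6) = 1.070, so
t_c = ln(0.6420 × 1.070) / -0.1260 = -0.3756 / -0.1260 = 2.981 d.
L(t_c) = L₀ e^(−k_d t_c) = 16.6 × 0.3502 = 5.814 mg/L, and at the critical point k_a D_c = k_d L, so D_c = (0.352/0.226) × 5.814 = 9.055 mg/L.
Minimum DO = C_s − D_c = 9.47 − 9.055 = 0.4151 mg/L.

t_c ≈ 2.98 d; D_c ≈ 9.05 mg/L; min DO ≈ 0.415 mg/L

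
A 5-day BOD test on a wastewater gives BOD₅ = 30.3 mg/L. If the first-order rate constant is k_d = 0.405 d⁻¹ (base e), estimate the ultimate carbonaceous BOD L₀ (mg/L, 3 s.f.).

BOD₅ = L₀(1 − e^(−5k_d)) ⇒ L₀ = BOD₅ / (1 − e^(−5×0.405))
= 30.3 / (1 − 0.1320) = 30.3 / 0.8680 = 34.91 mg/L.

L₀ ≈ 34.9 mg/L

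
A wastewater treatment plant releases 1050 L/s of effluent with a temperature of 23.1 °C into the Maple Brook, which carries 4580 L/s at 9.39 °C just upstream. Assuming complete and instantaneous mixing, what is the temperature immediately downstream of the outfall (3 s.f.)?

Flow-weighted mixing: C = (Q_r C_r + Q_w C_w)/(Q_r + Q_w)
= (4580×9.39 + 1050×23.1)/(4580 + 1050) = 67260/5630 = 11.95 °C.

11.9 °C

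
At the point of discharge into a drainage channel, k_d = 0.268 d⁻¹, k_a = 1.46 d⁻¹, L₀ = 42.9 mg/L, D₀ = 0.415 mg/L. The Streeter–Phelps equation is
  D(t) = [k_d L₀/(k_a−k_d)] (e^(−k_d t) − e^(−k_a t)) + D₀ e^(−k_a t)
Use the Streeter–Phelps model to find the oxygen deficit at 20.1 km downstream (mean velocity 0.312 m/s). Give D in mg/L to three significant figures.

D ≈ 4.79 mg/L

Travel time t = x/v = 20.1 km / (0.312 m/s) = 20100 m / 0.312 m/s = 64420 s = 0.7456 d.
k_d L₀/(k_a−k_d) = 0.268×42.9/(1.46−0.268) = 11.50/1.192 = 9.645 mg/L.
e^(−k_d t) = e^(−0.268×0.7456) = 0.8189; e^(−k_a t) = e^(−1.46×0.7456) = 0.3367.
D = 9.645 × (0.8189 − 0.3367) + 0.415 × 0.3367 = 4.651 + 0.1397 = 4.791 mg/L.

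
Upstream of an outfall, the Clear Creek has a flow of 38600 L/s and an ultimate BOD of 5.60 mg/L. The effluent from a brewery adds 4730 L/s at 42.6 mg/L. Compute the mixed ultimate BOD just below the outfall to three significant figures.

9.64 mg/L

Flow-weighted mixing: C = (Q_r C_r + Q_w C_w)/(Q_r + Q_w)
= (38600×5.60 + 4730×42.6)/(38600 + 4730) = 417700/43330 = 9.639 mg/L.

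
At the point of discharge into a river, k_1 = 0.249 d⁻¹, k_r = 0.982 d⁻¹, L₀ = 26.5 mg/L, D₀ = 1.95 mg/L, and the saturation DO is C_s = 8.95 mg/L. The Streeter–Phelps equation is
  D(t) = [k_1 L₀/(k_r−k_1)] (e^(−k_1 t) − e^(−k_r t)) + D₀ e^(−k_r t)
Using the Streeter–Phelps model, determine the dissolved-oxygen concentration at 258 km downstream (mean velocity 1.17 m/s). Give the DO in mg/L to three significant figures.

DO ≈ 4.76 mg/L

Travel time t = x/v = 258 km / (1.17 m/s) = 258000 m / 1.17 m/s = 220500 s = 2.552 d.
k_1 L₀/(k_r−k_1) = 0.249×26.5/(0.982−0.249) = 6.598/0.7330 = 9.002 mg/L.
e^(−k_1 t) = e^(−0.249×2.552) = 0.5297; e^(−k_r t) = e^(−0.982×2.552) = 0.08157.
D = 9.002 × (0.5297 − 0.08157) + 1.95 × 0.08157 = 4.034 + 0.1591 = 4.193 mg/L.
DO = C_s − D = 8.95 − 4.193 = 4.757 mg/L.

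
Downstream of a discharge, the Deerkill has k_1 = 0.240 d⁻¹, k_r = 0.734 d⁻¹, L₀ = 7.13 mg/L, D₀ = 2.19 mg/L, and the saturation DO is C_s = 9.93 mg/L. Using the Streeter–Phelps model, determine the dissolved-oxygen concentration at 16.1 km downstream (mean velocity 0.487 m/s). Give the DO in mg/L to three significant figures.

Travel time t = x/v = 16.1 km / (0.487 m/s) = 16100 m / 0.487 m/s = 33060 s = 0.3826 d.
k_1 L₀/(k_r−k_1) = 0.240×7.13/(0.734−0.240) = 1.711/0.4940 = 3.464 mg/L.
e^(−k_1 t) = e^(−0.240×0.3826) = 0.9123; e^(−k_r t) = e^(−0.734×0.3826) = 0.7551.
D = 3.464 × (0.9123 − 0.7551) + 2.19 × 0.7551 = 0.5443 + 1.654 = 2.198 mg/L.
DO = C_s − D = 9.93 − 2.198 = 7.732 mg/L.

DO ≈ 7.73 mg/L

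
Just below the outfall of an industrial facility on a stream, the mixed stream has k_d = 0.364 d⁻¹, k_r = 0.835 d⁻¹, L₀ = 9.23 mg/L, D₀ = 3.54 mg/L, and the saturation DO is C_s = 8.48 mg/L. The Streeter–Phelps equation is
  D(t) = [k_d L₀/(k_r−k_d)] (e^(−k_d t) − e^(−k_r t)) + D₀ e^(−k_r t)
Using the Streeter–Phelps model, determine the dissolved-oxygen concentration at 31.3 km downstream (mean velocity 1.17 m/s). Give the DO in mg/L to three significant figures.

DO ≈ 4.88 mg/L

Travel time t = x/v = 31.3 km / (1.17 m/s) = 31300 m / 1.17 m/s = 26750 s = 0.3096 d.
k_d L₀/(k_r−k_d) = 0.364×9.23/(0.835−0.364) = 3.360/0.4710 = 7.133 mg/L.
e^(−k_d t) = e^(−0.364×0.3096) = 0.8934; e^(−k_r t) = e^(−0.835×0.3096) = 0.7722.
D = 7.133 × (0.8934 − 0.7722) + 3.54 × 0.7722 = 0.8648 + 2.734 = 3.598 mg/L.
DO = C_s − D = 8.48 − 3.598 = 4.882 mg/L.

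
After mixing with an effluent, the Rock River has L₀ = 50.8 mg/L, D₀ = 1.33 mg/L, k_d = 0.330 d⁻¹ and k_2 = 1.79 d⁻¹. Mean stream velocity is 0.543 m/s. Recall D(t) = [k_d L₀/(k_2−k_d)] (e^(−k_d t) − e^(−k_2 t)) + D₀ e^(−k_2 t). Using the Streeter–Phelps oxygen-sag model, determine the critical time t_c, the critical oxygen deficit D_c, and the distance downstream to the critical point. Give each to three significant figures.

t_c ≈ 1.07 d; D_c ≈ 6.57 mg/L; x_c ≈ 50.4 km

With k_2/k_d = 5.424 and 1 − D₀(k_2−k_d)/(k_d L₀) = 0.8842,
t_c = ln(5.424 × 0.8842) / (1.79 − 0.330) = ln(4.796) / 1.460 = 1.568/1.460 = 1.074 d.
L(t_c) = L₀ e^(−k_d t_c) = 50.8 × 0.7016 = 35.64 mg/L, and at the critical point k_2 D_c = k_d L, so D_c = (0.330/1.79) × 35.64 = 6.571 mg/L.
x_c = v t_c = 0.543 m/s × 1.074 d × 86400 s/d = 50380 m ≈ 50.4 km.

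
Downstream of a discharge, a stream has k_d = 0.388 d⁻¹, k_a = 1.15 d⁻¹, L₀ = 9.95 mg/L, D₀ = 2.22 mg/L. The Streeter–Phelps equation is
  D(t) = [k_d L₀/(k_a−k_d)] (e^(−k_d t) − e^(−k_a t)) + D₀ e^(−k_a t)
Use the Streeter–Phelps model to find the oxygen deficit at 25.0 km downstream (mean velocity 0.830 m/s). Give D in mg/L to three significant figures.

Travel time t = x/v = 25.0 km / (0.830 m/s) = 25000 m / 0.830 m/s = 30120 s = 0.3486 d.
k_d L₀/(k_a−k_d) = 0.388×9.95/(1.15−0.388) = 3.861/0.7620 = 5.066 mg/L.
e^(−k_d t) = e^(−0.388×0.3486) = 0.8735; e^(−k_a t) = e^(−1.15×0.3486) = 0.6697.
D = 5.066 × (0.8735 − 0.6697) + 2.22 × 0.6697 = 1.032 + 1.487 = 2.519 mg/L.

D ≈ 2.52 mg/L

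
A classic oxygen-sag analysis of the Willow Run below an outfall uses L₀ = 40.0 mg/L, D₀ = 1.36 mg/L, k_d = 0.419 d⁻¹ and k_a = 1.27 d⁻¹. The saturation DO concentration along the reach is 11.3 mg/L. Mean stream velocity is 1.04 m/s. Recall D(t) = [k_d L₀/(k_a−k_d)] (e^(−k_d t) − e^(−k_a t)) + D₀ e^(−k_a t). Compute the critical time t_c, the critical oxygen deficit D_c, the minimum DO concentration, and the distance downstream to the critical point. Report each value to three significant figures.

t_c ≈ 1.22 d; D_c ≈ 7.92 mg/L; min DO ≈ 3.38 mg/L; x_c ≈ 110 km

With k_a/k_d = 3.031 and 1 − D₀(k_a−k_d)/(k_d L₀) = 0.9309,
t_c = ln(3.031 × 0.9309) / (1.27 − 0.419) = ln(2.822) / 0.8510 = 1.037/0.8510 = 1.219 d.
D_c = (k_d/k_a) L₀ e^(−k_d t_c) = (0.419/1.27) × 40.0 × e^(−0.419×1.219) = 0.3299 × 40.0 × 0.6000 = 7.919 mg/L.
Minimum DO = C_s − D_c = 11.3 − 7.919 = 3.381 mg/L.
x_c = v t_c = 1.04 m/s × 1.219 d × 86400 s/d = 109500 m ≈ 110 km.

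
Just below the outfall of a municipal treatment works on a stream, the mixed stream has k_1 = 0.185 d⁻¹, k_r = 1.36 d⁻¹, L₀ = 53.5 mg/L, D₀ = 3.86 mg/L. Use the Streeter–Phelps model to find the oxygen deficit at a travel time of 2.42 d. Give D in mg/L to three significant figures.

D ≈ 5.21 mg/L

k_1 L₀/(k_r−k_1) = 0.185×53.5/(1.36−0.185) = 9.897/1.175 = 8.423 mg/L.
e^(−k_1 t) = e^(−0.185×2.420) = 0.6391; e^(−k_r t) = e^(−1.36×2.420) = 0.03721.
D = 8.423 × (0.6391 − 0.03721) + 3.86 × 0.03721 = 5.070 + 0.1436 = 5.214 mg/L.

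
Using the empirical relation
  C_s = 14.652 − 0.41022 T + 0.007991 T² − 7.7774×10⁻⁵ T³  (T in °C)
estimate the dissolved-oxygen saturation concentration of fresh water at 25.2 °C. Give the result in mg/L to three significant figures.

C_s = 14.652 − 0.41022×25.2 + 0.007991×25.2² − 7.7774×10⁻⁵×25.2³ = 8.144 mg/L.

C_s ≈ 8.14 mg/L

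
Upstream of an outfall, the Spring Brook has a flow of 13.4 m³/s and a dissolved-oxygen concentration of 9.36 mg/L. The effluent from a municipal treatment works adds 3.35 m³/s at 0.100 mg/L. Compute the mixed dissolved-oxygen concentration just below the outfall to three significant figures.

Flow-weighted mixing: C = (Q_r C_r + Q_w C_w)/(Q_r + Q_w)
= (13.4×9.36 + 3.35×0.100)/(13.4 + 3.35) = 125.8/16.75 = 7.508 mg/L.

7.51 mg/L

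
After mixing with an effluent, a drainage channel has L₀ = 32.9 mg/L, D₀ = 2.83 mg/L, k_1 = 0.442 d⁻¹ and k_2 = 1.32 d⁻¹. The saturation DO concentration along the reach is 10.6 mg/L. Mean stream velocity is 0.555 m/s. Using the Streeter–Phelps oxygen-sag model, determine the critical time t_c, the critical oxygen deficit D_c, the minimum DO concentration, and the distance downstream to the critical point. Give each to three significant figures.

t_c ≈ 1.03 d; D_c ≈ 6.98 mg/L; min DO ≈ 3.62 mg/L; x_c ≈ 49.5 km

With k_2/k_1 = 2.986 and 1 − D₀(k_2−k_1)/(k_1 L₀) = 0.8291,
t_c = ln(2.986 × 0.8291) / (1.32 − 0.442) = ln(2.476) / 0.8780 = 0.9067/0.8780 = 1.033 d.
D_c = (k_1/k_2) L₀ e^(−k_1 t_c) = (0.442/1.32) × 32.9 × e^(−0.442×1.033) = 0.3348 × 32.9 × 0.6335 = 6.979 mg/L.
Minimum DO = C_s − D_c = 10.6 − 6.979 = 3.621 mg/L.
x_c = v t_c = 0.555 m/s × 1.033 d × 86400 s/d = 49520 m ≈ 49.5 km.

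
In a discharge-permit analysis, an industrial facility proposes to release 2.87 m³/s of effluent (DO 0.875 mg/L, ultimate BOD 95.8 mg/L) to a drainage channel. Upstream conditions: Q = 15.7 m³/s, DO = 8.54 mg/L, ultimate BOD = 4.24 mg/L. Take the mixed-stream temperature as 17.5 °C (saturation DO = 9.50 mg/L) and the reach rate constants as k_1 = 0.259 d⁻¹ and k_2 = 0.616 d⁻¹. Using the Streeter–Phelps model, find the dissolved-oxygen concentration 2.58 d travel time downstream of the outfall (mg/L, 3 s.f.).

DO ≈ 4.95 mg/L

Mixed DO = (15.7×8.54 + 2.87×0.875)/(15.7+2.87) = 136.6/18.57 = 7.355 mg/L.
Mixed L₀ = (15.7×4.24 + 2.87×95.8)/(18.57) = 341.5/18.57 = 18.39 mg/L.
Initial deficit D₀ = C_s − DO₀ = 9.50 − 7.355 = 2.145 mg/L.
D(2.58) = [0.259×18.39/(0.616−0.259)](e^(−0.259×2.58) − e^(−0.616×2.58)) + 2.145 e^(−0.616×2.58)
= 13.34 × (0.5126 − 0.2041) + 2.145 × 0.2041 = 4.554 mg/L.
DO = 9.50 − 4.554 = 4.946 mg/L.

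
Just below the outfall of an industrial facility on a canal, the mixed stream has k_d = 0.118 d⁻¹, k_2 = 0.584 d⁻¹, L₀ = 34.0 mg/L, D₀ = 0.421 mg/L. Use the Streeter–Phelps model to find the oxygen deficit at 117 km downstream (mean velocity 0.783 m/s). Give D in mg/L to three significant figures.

Travel time t = x/v = 117 km / (0.783 m/s) = 117000 m / 0.783 m/s = 149400 s = 1.729 d.
k_d L₀/(k_2−k_d) = 0.118×34.0/(0.584−0.118) = 4.012/0.4660 = 8.609 mg/L.
e^(−k_d t) = e^(−0.118×1.729) = 0.8154; e^(−k_2 t) = e^(−0.584×1.729) = 0.3642.
D = 8.609 × (0.8154 − 0.3642) + 0.421 × 0.3642 = 3.884 + 0.1533 = 4.038 mg/L.

D ≈ 4.04 mg/L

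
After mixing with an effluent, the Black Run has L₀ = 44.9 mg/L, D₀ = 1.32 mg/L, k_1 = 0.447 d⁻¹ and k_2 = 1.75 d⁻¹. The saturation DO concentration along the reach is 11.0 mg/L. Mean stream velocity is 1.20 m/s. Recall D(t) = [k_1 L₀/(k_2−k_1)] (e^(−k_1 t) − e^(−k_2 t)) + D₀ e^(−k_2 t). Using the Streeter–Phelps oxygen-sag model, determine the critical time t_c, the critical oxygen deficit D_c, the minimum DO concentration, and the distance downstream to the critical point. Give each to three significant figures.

t_c ≈ 0.979 d; D_c ≈ 7.41 mg/L; min DO ≈ 3.59 mg/L; x_c ≈ 101 km

With k_2/k_1 = 3.915 and 1 − D₀(k_2−k_1)/(k_1 L₀) = 0.9143,
t_c = ln(3.915 × 0.9143) / (1.75 − 0.447) = ln(3.579) / 1.303 = 1.275/1.303 = 0.9787 d.
L(t_c) = L₀ e^(−k_1 t_c) = 44.9 × 0.6457 = 28.99 mg/L, and at the critical point k_2 D_c = k_1 L, so D_c = (0.447/1.75) × 28.99 = 7.405 mg/L.
Minimum DO = C_s − D_c = 11.0 − 7.405 = 3.595 mg/L.
x_c = v t_c = 1.20 m/s × 0.9787 d × 86400 s/d = 101500 m ≈ 101 km.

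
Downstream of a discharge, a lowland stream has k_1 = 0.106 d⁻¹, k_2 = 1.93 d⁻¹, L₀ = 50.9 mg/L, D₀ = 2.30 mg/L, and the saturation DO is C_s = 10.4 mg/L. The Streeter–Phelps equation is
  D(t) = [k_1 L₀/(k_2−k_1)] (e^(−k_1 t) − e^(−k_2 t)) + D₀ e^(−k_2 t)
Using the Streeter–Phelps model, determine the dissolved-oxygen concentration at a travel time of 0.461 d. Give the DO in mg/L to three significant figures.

k_1 L₀/(k_2−k_1) = 0.106×50.9/(1.93−0.106) = 5.395/1.824 = 2.958 mg/L.
e^(−k_1 t) = e^(−0.106×0.4610) = 0.9523; e^(−k_2 t) = e^(−1.93×0.4610) = 0.4108.
D = 2.958 × (0.9523 − 0.4108) + 2.30 × 0.4108 = 1.602 + 0.9448 = 2.547 mg/L.
DO = C_s − D = 10.4 − 2.547 = 7.853 mg/L.

DO ≈ 7.85 mg/L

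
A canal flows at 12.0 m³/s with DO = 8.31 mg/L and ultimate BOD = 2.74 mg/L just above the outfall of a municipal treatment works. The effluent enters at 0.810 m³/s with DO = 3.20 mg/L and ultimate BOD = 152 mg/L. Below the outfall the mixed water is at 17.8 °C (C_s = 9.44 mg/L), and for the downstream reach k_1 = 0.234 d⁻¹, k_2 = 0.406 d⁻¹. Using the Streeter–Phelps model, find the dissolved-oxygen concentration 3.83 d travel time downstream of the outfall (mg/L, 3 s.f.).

Mixed DO = (12.0×8.31 + 0.810×3.20)/(12.0+0.810) = 102.3/12.81 = 7.987 mg/L.
Mixed L₀ = (12.0×2.74 + 0.810×152)/(12.81) = 156.0/12.81 = 12.18 mg/L.
Initial deficit D₀ = C_s − DO₀ = 9.44 − 7.987 = 1.453 mg/L.
D(3.83) = [0.234×12.18/(0.406−0.234)](e^(−0.234×3.83) − e^(−0.406×3.83)) + 1.453 e^(−0.406×3.83)
= 16.57 × (0.4081 − 0.2112) + 1.453 × 0.2112 = 3.569 mg/L.
DO = 9.44 − 3.569 = 5.871 mg/L.

DO ≈ 5.87 mg/L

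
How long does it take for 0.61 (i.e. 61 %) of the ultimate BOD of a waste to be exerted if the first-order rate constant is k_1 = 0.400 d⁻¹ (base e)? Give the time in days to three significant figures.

t ≈ 2.35 d

y/L₀ = 1 − e^(−k_1 t) = 0.61 ⇒ e^(−k_1 t) = 0.390
t = −ln(0.390) / 0.400 = 0.9416 / 0.400 = 2.354 d.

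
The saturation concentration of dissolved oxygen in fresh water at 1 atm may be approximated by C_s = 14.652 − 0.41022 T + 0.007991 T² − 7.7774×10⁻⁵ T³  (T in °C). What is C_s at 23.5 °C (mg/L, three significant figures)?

C_s ≈ 8.42 mg/L

C_s = 14.652 − 0.41022×23.5 + 0.007991×23.5² − 7.7774×10⁻⁵×23.5³ = 8.416 mg/L.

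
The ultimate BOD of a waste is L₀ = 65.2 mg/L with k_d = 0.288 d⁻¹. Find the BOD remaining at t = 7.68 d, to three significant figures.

L ≈ 7.14 mg/L

L_t = L₀ e^(−k_d t) = 65.2 × e^(−0.288×7.68) = 65.2 × 0.1095 = 7.139 mg/L.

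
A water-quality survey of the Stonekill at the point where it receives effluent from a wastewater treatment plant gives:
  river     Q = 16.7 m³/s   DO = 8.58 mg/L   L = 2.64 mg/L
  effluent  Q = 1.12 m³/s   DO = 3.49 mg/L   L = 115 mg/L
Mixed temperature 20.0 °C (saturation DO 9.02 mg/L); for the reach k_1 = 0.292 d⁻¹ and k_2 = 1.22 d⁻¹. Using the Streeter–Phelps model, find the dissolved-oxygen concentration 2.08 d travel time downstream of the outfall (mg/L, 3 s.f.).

Mixed DO = (16.7×8.58 + 1.12×3.49)/(16.7+1.12) = 147.2/17.82 = 8.260 mg/L.
Mixed L₀ = (16.7×2.64 + 1.12×115)/(17.82) = 172.9/17.82 = 9.702 mg/L.
Initial deficit D₀ = C_s − DO₀ = 9.02 − 8.260 = 0.7599 mg/L.
D(2.08) = [0.292×9.702/(1.22−0.292)](e^(−0.292×2.08) − e^(−1.22×2.08)) + 0.7599 e^(−1.22×2.08)
= 3.053 × (0.5448 − 0.07906) + 0.7599 × 0.07906 = 1.482 mg/L.
DO = 9.02 − 1.482 = 7.538 mg/L.

DO ≈ 7.54 mg/L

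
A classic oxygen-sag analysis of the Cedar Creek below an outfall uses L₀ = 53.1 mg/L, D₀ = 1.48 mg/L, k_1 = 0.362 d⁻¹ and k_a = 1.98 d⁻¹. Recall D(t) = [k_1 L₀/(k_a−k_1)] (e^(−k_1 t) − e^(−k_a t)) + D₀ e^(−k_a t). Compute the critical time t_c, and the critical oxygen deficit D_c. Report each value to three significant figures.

At the critical point dD/dt = 0, so k_1 L₀ e^(−k_1 t) = k_a D. Substituting D(t) from the Streeter–Phelps equation and solving for t gives
t_c = ln[(k_a/k_1)(1 − D₀(k_a−k_1)/(k_1 L₀))] / (k_a−k_1).
Here k_a−k_1 = 1.618 d⁻¹ and 1 − D₀(k_a−k_1)/(k_1 L₀) = 1 − 1.48×1.618/(0.362×53.1) = 0.8754, so
t_c = ln(5.470 × 0.8754) / 1.618 = 1.566 / 1.618 = 0.9680 d.
L(t_c) = L₀ e^(−k_1 t_c) = 53.1 × 0.7044 = 37.40 mg/L, and at the critical point k_a D_c = k_1 L, so D_c = (0.362/1.98) × 37.40 = 6.838 mg/L.

t_c ≈ 0.968 d; D_c ≈ 6.84 mg/L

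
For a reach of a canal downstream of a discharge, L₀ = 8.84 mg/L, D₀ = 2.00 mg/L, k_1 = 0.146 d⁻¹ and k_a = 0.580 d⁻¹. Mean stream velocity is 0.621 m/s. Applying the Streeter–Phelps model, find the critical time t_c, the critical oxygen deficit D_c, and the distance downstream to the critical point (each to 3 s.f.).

t_c ≈ 0.606 d; D_c ≈ 2.04 mg/L; x_c ≈ 32.5 km

At the critical point dD/dt = 0, so k_1 L₀ e^(−k_1 t) = k_a D. Substituting D(t) from the Streeter–Phelps equation and solving for t gives
t_c = ln[(k_a/k_1)(1 − D₀(k_a−k_1)/(k_1 L₀))] / (k_a−k_1).
Here k_a−k_1 = 0.4340 d⁻¹ and 1 − D₀(k_a−k_1)/(k_1 L₀) = 1 − 2.00×0.4340/(0.146×8.84) = 0.3275, so
t_c = ln(3.973 × 0.3275) / 0.4340 = 0.2630 / 0.4340 = 0.6061 d.
D_c = (k_1/k_a) L₀ e^(−k_1 t_c) = (0.146/0.580) × 8.84 × e^(−0.146×0.6061) = 0.2517 × 8.84 × 0.9153 = 2.037 mg/L.
x_c = v t_c = 0.621 m/s × 0.6061 d × 86400 s/d = 32520 m ≈ 32.5 km.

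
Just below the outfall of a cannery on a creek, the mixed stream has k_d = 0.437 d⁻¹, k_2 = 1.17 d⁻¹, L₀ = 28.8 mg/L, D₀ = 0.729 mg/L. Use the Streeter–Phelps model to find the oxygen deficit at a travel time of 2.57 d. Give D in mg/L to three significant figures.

k_d L₀/(k_2−k_d) = 0.437×28.8/(1.17−0.437) = 12.59/0.7330 = 17.17 mg/L.
e^(−k_d t) = e^(−0.437×2.570) = 0.3253; e^(−k_2 t) = e^(−1.17×2.570) = 0.04944.
D = 17.17 × (0.3253 − 0.04944) + 0.729 × 0.04944 = 4.736 + 0.03605 = 4.772 mg/L.

D ≈ 4.77 mg/L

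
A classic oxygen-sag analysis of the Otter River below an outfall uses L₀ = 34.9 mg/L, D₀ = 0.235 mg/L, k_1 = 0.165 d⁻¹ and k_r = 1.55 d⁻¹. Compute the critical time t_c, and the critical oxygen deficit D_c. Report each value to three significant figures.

t_c ≈ 1.58 d; D_c ≈ 2.86 mg/L

At the critical point dD/dt = 0, so k_1 L₀ e^(−k_1 t) = k_r D. Substituting D(t) from the Streeter–Phelps equation and solving for t gives
t_c = ln[(k_r/k_1)(1 − D₀(k_r−k_1)/(k_1 L₀))] / (k_r−k_1).
Here k_r−k_1 = 1.385 d⁻¹ and 1 − D₀(k_r−k_1)/(k_1 L₀) = 1 − 0.235×1.385/(0.165×34.9) = 0.9435, so
t_c = ln(9.394 × 0.9435) / 1.385 = 2.182 / 1.385 = 1.575 d.
L(t_c) = L₀ e^(−k_1 t_c) = 34.9 × 0.7711 = 26.91 mg/L, and at the critical point k_r D_c = k_1 L, so D_c = (0.165/1.55) × 26.91 = 2.865 mg/L.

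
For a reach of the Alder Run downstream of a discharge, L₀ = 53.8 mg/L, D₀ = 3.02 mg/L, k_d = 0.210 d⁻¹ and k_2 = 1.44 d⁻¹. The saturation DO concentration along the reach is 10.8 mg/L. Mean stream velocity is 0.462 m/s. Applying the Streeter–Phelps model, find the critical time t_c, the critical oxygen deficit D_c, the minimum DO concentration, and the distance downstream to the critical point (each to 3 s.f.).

t_c = [1/(k_2−k_d)] ln[(k_2/k_d)(1 − D₀(k_2−k_d)/(k_d L₀))]
= [1/(1.44−0.210)] ln[(1.44/0.210)(1 − 3.02×1.230/(0.210×53.8))]
= (1/1.230) ln[6.857 × 0.6712] = 0.8130 × ln(4.603) = 0.8130 × 1.527 = 1.241 d.
L(t_c) = L₀ e^(−k_d t_c) = 53.8 × 0.7706 = 41.46 mg/L, and at the critical point k_2 D_c = k_d L, so D_c = (0.210/1.44) × 41.46 = 6.046 mg/L.
Minimum DO = C_s − D_c = 10.8 − 6.046 = 4.754 mg/L.
x_c = v t_c = 0.462 m/s × 1.241 d × 86400 s/d = 49540 m ≈ 49.5 km.

t_c ≈ 1.24 d; D_c ≈ 6.05 mg/L; min DO ≈ 4.75 mg/L; x_c ≈ 49.5 km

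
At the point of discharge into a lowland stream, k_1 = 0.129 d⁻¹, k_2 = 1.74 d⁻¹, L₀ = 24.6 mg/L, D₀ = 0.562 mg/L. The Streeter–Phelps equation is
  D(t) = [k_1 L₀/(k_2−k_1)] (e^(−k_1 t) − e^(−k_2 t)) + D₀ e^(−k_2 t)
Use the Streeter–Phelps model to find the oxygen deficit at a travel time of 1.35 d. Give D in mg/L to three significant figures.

D ≈ 1.52 mg/L

k_1 L₀/(k_2−k_1) = 0.129×24.6/(1.74−0.129) = 3.173/1.611 = 1.970 mg/L.
e^(−k_1 t) = e^(−0.129×1.350) = 0.8402; e^(−k_2 t) = e^(−1.74×1.350) = 0.09546.
D = 1.970 × (0.8402 − 0.09546) + 0.562 × 0.09546 = 1.467 + 0.05365 = 1.521 mg/L.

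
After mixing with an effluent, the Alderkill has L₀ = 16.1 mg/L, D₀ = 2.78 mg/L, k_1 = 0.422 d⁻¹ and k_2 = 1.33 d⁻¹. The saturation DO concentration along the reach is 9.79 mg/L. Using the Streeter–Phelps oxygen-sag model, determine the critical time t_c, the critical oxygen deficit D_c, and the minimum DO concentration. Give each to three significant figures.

t_c ≈ 0.753 d; D_c ≈ 3.72 mg/L; min DO ≈ 6.07 mg/L

With k_2/k_1 = 3.152 and 1 − D₀(k_2−k_1)/(k_1 L₀) = 0.6285,
t_c = ln(3.152 × 0.6285) / (1.33 − 0.422) = ln(1.981) / 0.9080 = 0.6835/0.9080 = 0.7527 d.
L(t_c) = L₀ e^(−k_1 t_c) = 16.1 × 0.7279 = 11.72 mg/L, and at the critical point k_2 D_c = k_1 L, so D_c = (0.422/1.33) × 11.72 = 3.718 mg/L.
Minimum DO = C_s − D_c = 9.79 − 3.718 = 6.072 mg/L.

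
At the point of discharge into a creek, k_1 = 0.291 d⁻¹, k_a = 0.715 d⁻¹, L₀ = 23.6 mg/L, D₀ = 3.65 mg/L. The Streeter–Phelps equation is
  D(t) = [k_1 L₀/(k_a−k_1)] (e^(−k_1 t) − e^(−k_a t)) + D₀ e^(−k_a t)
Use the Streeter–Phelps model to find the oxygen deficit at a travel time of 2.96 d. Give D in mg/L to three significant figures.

k_1 L₀/(k_a−k_1) = 0.291×23.6/(0.715−0.291) = 6.868/0.4240 = 16.20 mg/L.
e^(−k_1 t) = e^(−0.291×2.960) = 0.4226; e^(−k_a t) = e^(−0.715×2.960) = 0.1205.
D = 16.20 × (0.4226 − 0.1205) + 3.65 × 0.1205 = 4.894 + 0.4397 = 5.333 mg/L.

D ≈ 5.33 mg/L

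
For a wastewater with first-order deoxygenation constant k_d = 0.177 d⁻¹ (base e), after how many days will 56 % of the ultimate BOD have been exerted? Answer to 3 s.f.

t ≈ 4.64 d

y/L₀ = 1 − e^(−k_d t) = 0.56 ⇒ e^(−k_d t) = 0.440
t = −ln(0.440) / 0.177 = 0.8210 / 0.177 = 4.638 d.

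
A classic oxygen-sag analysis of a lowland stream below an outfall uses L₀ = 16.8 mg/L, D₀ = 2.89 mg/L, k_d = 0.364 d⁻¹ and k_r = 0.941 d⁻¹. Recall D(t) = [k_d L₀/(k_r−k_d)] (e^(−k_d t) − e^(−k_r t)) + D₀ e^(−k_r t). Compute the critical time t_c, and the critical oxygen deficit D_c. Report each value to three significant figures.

At the critical point dD/dt = 0, so k_d L₀ e^(−k_d t) = k_r D. Substituting D(t) from the Streeter–Phelps equation and solving for t gives
t_c = ln[(k_r/k_d)(1 − D₀(k_r−k_d)/(k_d L₀))] / (k_r−k_d).
Here k_r−k_d = 0.5770 d⁻¹ and 1 − D₀(k_r−k_d)/(k_d L₀) = 1 − 2.89×0.5770/(0.364×16.8) = 0.7273, so
t_c = ln(2.585 × 0.7273) / 0.5770 = 0.6314 / 0.5770 = 1.094 d.
D_c = (k_d/k_r) L₀ e^(−k_d t_c) = (0.364/0.941) × 16.8 × e^(−0.364×1.094) = 0.3868 × 16.8 × 0.6715 = 4.364 mg/L.

t_c ≈ 1.09 d; D_c ≈ 4.36 mg/L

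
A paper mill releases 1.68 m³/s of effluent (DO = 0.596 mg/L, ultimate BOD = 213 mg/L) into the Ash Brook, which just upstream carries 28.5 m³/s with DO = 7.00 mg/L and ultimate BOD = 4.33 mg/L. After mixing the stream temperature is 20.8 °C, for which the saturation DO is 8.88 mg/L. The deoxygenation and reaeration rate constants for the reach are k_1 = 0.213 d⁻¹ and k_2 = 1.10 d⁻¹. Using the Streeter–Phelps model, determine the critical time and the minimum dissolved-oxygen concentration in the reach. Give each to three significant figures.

t_c ≈ 0.862 d; minimum DO ≈ 6.31 mg/L

Mixed DO = (28.5×7.00 + 1.68×0.596)/(28.5+1.68) = 200.5/30.18 = 6.644 mg/L.
Mixed L₀ = (28.5×4.33 + 1.68×213)/(30.18) = 481.2/30.18 = 15.95 mg/L.
Initial deficit D₀ = C_s − DO₀ = 8.88 − 6.644 = 2.236 mg/L.
t_c = (1/0.8870) ln[(1.10/0.213)(1 − 2.236×0.8870/(0.213×15.95))] = 1.127 × ln(2.148) = 0.8619 d.
D_c = (0.213/1.10) × 15.95 × e^(−0.213×0.8619) = 0.1936 × 15.95 × 0.8323 = 2.570 mg/L.
Minimum DO = 8.88 − 2.570 = 6.310 mg/L.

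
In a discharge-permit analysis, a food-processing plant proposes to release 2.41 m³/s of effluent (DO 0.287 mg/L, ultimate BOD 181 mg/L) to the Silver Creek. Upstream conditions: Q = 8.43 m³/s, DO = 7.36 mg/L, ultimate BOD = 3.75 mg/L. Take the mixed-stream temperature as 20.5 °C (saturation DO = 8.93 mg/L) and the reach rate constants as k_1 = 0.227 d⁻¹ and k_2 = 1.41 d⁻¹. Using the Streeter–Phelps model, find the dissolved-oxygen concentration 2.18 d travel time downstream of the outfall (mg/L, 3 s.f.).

Mixed DO = (8.43×7.36 + 2.41×0.287)/(8.43+2.41) = 62.74/10.84 = 5.787 mg/L.
Mixed L₀ = (8.43×3.75 + 2.41×181)/(10.84) = 467.8/10.84 = 43.16 mg/L.
Initial deficit D₀ = C_s − DO₀ = 8.93 − 5.787 = 3.143 mg/L.
D(2.18) = [0.227×43.16/(1.41−0.227)](e^(−0.227×2.18) − e^(−1.41×2.18)) + 3.143 e^(−1.41×2.18)
= 8.281 × (0.6097 − 0.04625) + 3.143 × 0.04625 = 4.811 mg/L.
DO = 8.93 − 4.811 = 4.119 mg/L.

DO ≈ 4.12 mg/L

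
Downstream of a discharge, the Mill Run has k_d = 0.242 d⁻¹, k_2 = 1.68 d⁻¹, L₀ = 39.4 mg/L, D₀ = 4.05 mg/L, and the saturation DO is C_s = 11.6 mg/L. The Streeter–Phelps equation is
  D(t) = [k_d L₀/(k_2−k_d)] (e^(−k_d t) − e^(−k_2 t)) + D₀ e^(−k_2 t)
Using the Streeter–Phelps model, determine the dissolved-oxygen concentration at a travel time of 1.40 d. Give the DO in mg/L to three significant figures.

k_d L₀/(k_2−k_d) = 0.242×39.4/(1.68−0.242) = 9.535/1.438 = 6.631 mg/L.
e^(−k_d t) = e^(−0.242×1.400) = 0.7126; e^(−k_2 t) = e^(−1.68×1.400) = 0.09518.
D = 6.631 × (0.7126 − 0.09518) + 4.05 × 0.09518 = 4.094 + 0.3855 = 4.480 mg/L.
DO = C_s − D = 11.6 − 4.480 = 7.120 mg/L.

DO ≈ 7.12 mg/L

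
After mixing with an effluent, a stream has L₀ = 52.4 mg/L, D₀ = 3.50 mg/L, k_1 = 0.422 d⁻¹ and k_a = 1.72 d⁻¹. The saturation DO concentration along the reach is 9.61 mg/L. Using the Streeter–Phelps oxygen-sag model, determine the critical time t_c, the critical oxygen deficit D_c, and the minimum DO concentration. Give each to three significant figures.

t_c ≈ 0.905 d; D_c ≈ 8.77 mg/L; min DO ≈ 0.836 mg/L

t_c = [1/(k_a−k_1)] ln[(k_a/k_1)(1 − D₀(k_a−k_1)/(k_1 L₀))]
= [1/(1.72−0.422)] ln[(1.72/0.422)(1 − 3.50×1.298/(0.422×52.4))]
= (1/1.298) ln[4.076 × 0.7946] = 0.7704 × ln(3.238) = 0.7704 × 1.175 = 0.9053 d.
L(t_c) = L₀ e^(−k_1 t_c) = 52.4 × 0.6825 = 35.76 mg/L, and at the critical point k_a D_c = k_1 L, so D_c = (0.422/1.72) × 35.76 = 8.774 mg/L.
Minimum DO = C_s − D_c = 9.61 − 8.774 = 0.8360 mg/L.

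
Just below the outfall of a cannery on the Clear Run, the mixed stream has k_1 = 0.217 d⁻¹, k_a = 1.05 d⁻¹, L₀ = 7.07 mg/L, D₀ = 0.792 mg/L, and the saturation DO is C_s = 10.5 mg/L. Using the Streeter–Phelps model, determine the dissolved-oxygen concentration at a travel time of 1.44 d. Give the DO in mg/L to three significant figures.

k_1 L₀/(k_a−k_1) = 0.217×7.07/(1.05−0.217) = 1.534/0.8330 = 1.842 mg/L.
e^(−k_1 t) = e^(−0.217×1.440) = 0.7316; e^(−k_a t) = e^(−1.05×1.440) = 0.2205.
D = 1.842 × (0.7316 − 0.2205) + 0.792 × 0.2205 = 0.9414 + 0.1746 = 1.116 mg/L.
DO = C_s − D = 10.5 − 1.116 = 9.384 mg/L.

DO ≈ 9.38 mg/L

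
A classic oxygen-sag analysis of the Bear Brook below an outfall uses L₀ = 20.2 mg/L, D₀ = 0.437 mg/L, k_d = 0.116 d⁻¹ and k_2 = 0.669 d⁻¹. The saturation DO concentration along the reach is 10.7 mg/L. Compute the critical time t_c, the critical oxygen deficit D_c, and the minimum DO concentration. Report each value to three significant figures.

At the critical point dD/dt = 0, so k_d L₀ e^(−k_d t) = k_2 D. Substituting D(t) from the Streeter–Phelps equation and solving for t gives
t_c = ln[(k_2/k_d)(1 − D₀(k_2−k_d)/(k_d L₀))] / (k_2−k_d).
Here k_2−k_d = 0.5530 d⁻¹ and 1 − D₀(k_2−k_d)/(k_d L₀) = 1 − 0.437×0.5530/(0.116×20.2) = 0.8969, so
t_c = ln(5.767 × 0.8969) / 0.5530 = 1.643 / 0.5530 = 2.972 d.
D_c = (k_d/k_2) L₀ e^(−k_d t_c) = (0.116/0.669) × 20.2 × e^(−0.116×2.972) = 0.1734 × 20.2 × 0.7084 = 2.481 mg/L.
Minimum DO = C_s − D_c = 10.7 − 2.481 = 8.219 mg/L.

t_c ≈ 2.97 d; D_c ≈ 2.48 mg/L; min DO ≈ 8.22 mg/L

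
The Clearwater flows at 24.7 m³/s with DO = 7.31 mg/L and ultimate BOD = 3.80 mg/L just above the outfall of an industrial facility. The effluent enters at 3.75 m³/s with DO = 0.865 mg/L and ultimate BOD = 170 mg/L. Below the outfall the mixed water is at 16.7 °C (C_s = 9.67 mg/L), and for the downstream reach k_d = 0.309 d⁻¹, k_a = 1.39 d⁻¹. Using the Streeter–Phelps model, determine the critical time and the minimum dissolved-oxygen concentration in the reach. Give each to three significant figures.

Mixed DO = (24.7×7.31 + 3.75×0.865)/(24.7+3.75) = 183.8/28.45 = 6.460 mg/L.
Mixed L₀ = (24.7×3.80 + 3.75×170)/(28.45) = 731.4/28.45 = 25.71 mg/L.
Initial deficit D₀ = C_s − DO₀ = 9.67 − 6.460 = 3.210 mg/L.
t_c = (1/1.081) ln[(1.39/0.309)(1 − 3.210×1.081/(0.309×25.71))] = 0.9251 × ln(2.534) = 0.8600 d.
D_c = (0.309/1.39) × 25.71 × e^(−0.309×0.8600) = 0.2223 × 25.71 × 0.7666 = 4.381 mg/L.
Minimum DO = 9.67 − 4.381 = 5.289 mg/L.

t_c ≈ 0.860 d; minimum DO ≈ 5.29 mg/L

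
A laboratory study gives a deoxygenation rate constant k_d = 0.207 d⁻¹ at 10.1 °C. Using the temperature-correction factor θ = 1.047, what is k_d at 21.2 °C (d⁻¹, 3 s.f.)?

k_d(T₂) = k_d(T₁) · θ^(T₂−T₁) = 0.207 × 1.047^(21.2−10.1)
= 0.207 × 1.047^11.1 = 0.207 × 1.665 = 0.3447 d⁻¹.

k_d ≈ 0.345 d⁻¹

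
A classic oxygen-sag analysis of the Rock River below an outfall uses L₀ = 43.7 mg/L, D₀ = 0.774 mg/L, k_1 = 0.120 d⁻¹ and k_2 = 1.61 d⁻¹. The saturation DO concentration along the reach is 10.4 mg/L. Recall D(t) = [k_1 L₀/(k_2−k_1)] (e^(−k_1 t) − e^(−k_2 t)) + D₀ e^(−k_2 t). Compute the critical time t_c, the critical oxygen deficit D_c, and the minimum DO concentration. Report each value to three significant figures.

With k_2/k_1 = 13.42 and 1 − D₀(k_2−k_1)/(k_1 L₀) = 0.7801,
t_c = ln(13.42 × 0.7801) / (1.61 − 0.120) = ln(10.47) / 1.490 = 2.348/1.490 = 1.576 d.
D_c = (k_1/k_2) L₀ e^(−k_1 t_c) = (0.120/1.61) × 43.7 × e^(−0.120×1.576) = 0.07453 × 43.7 × 0.8277 = 2.696 mg/L.
Minimum DO = C_s − D_c = 10.4 − 2.696 = 7.704 mg/L.

t_c ≈ 1.58 d; D_c ≈ 2.70 mg/L; min DO ≈ 7.70 mg/L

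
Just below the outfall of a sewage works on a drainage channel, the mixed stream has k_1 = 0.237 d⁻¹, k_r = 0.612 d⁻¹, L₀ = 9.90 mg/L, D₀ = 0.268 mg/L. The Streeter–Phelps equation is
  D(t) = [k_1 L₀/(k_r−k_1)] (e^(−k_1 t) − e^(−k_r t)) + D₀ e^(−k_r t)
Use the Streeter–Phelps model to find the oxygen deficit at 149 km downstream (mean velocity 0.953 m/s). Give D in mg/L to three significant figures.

D ≈ 2.10 mg/L

Travel time t = x/v = 149 km / (0.953 m/s) = 149000 m / 0.953 m/s = 156300 s = 1.810 d.
k_1 L₀/(k_r−k_1) = 0.237×9.90/(0.612−0.237) = 2.346/0.3750 = 6.257 mg/L.
e^(−k_1 t) = e^(−0.237×1.810) = 0.6512; e^(−k_r t) = e^(−0.612×1.810) = 0.3304.
D = 6.257 × (0.6512 − 0.3304) + 0.268 × 0.3304 = 2.007 + 0.08855 = 2.096 mg/L.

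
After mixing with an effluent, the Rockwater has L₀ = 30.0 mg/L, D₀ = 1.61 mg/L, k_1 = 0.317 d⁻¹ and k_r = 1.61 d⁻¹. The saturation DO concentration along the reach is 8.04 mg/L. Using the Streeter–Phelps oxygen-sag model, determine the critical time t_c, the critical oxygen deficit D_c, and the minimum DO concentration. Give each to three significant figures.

t_c ≈ 1.07 d; D_c ≈ 4.21 mg/L; min DO ≈ 3.83 mg/L

With k_r/k_1 = 5.079 and 1 − D₀(k_r−k_1)/(k_1 L₀) = 0.7811,
t_c = ln(5.079 × 0.7811) / (1.61 − 0.317) = ln(3.967) / 1.293 = 1.378/1.293 = 1.066 d.
D_c = (k_1/k_r) L₀ e^(−k_1 t_c) = (0.317/1.61) × 30.0 × e^(−0.317×1.066) = 0.1969 × 30.0 × 0.7133 = 4.213 mg/L.
Minimum DO = C_s − D_c = 8.04 − 4.213 = 3.827 mg/L.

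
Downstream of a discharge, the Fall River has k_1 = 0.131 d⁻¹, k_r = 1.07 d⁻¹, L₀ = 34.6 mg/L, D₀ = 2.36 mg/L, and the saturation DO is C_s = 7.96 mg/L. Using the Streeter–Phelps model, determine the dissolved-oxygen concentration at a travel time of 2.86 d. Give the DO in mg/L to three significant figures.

DO ≈ 4.76 mg/L

k_1 L₀/(k_r−k_1) = 0.131×34.6/(1.07−0.131) = 4.533/0.9390 = 4.827 mg/L.
e^(−k_1 t) = e^(−0.131×2.860) = 0.6875; e^(−k_r t) = e^(−1.07×2.860) = 0.04688.
D = 4.827 × (0.6875 − 0.04688) + 2.36 × 0.04688 = 3.092 + 0.1106 = 3.203 mg/L.
DO = C_s − D = 7.96 − 3.203 = 4.757 mg/L.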